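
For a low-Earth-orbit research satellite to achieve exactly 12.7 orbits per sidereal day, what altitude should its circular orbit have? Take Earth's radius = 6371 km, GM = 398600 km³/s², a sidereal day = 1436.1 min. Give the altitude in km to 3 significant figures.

Required period T = 86166 / 12.7 = 6784.7 s.
From T = 2π√(a³/μ): a = (μ T²/4π²)^(1/3) = (398600 × 6784.7² / 4π²)^(1/3) = 7746 km.
Altitude h = a − R = 7746 − 6371 = 1375 km.

1380 km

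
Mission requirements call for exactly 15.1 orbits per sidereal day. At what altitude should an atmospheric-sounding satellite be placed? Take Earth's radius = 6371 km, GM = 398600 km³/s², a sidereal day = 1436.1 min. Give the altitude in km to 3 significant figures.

Required period T = 86166 / 15.1 = 5706.4 s.
From T = 2π√(a³/μ): a = (μ T²/4π²)^(1/3) = (398600 × 5706.4² / 4π²)^(1/3) = 6902 km.
Altitude h = a − R = 6902 − 6371 = 531 km.

531 km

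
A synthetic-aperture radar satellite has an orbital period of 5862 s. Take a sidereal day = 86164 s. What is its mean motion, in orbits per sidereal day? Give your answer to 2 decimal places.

Orbits per sidereal day = 86164 / 5862.0 = 14.699.

14.70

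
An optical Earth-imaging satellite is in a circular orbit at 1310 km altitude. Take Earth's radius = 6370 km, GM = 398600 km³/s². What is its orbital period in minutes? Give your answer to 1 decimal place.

Semi-major axis a = 6370 + 1310 = 7680 km. Period T = 2π√(a³/μ) = 2π√(7680³/398600) = 6698.1 s = 111.64 min.

111.6 min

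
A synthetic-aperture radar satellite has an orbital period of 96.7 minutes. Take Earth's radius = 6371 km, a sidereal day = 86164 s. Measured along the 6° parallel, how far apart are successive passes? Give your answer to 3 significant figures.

T = 96.7 min = 5802.0 s.
Node shift per orbit = (5802.0/86164) × 360° = 24.24°.
Equatorial spacing = 24.24 × 111.2 km/° = 2696 km.
At 6° latitude, spacing = 2696 × cos(6°) = 2681 km.

2680 km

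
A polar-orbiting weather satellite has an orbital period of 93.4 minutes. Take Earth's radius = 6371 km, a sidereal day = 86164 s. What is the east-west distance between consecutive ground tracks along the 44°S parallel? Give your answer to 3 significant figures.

T = 93.4 min = 5604.0 s.
Node shift per orbit = (5604.0/86164) × 360° = 23.41°.
Equatorial spacing = 23.41 × 111.2 km/° = 2604 km.
At 44° latitude, spacing = 2604 × cos(44°) = 1873 km.

1870 km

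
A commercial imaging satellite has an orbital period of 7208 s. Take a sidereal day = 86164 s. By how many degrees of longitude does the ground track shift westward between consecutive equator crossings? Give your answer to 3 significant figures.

During one orbit Earth rotates (7208.0 / 86164) × 360° = 30.12°.

30.1°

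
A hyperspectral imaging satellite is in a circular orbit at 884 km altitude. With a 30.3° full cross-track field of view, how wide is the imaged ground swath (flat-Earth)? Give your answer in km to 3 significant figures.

479 km

Half-angle = 30.3°/2 = 15.15°.
Swath width ≈ 2h·tan(θ/2) = 2 × 884 × tan(15.15°) = 478.7 km.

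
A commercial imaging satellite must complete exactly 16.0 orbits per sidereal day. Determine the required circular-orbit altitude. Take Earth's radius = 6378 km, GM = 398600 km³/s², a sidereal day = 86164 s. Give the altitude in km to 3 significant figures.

262 km

Required period T = 86164 / 16.0 = 5385.2 s.
From T = 2π√(a³/μ): a = (μ T²/4π²)^(1/3) = (398600 × 5385.2² / 4π²)^(1/3) = 6640 km.
Altitude h = a − R = 6640 − 6378 = 262 km.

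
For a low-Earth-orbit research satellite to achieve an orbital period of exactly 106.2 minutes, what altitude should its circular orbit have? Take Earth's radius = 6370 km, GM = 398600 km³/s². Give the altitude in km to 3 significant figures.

T = 106.2 min = 6372.0 s.
From T = 2π√(a³/μ): a = (μ T²/4π²)^(1/3) = (398600 × 6372.0² / 4π²)^(1/3) = 7429 km.
Altitude h = a − R = 7429 − 6370 = 1059 km.

1060 km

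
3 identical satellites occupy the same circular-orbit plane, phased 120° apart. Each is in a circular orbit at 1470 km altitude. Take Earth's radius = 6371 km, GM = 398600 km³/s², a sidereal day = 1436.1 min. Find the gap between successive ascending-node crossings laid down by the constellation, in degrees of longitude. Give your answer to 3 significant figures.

Semi-major axis a = 6371 + 1470 = 7841 km. Period T = 2π√(a³/μ) = 2π√(7841³/398600) = 6909.8 s = 115.16 min.
Single-satellite node shift = (6909.8/86166) × 360° = 28.87°.
With 3 satellites evenly phased, successive equator crossings are 28.87/3 = 9.623° apart.

9.62°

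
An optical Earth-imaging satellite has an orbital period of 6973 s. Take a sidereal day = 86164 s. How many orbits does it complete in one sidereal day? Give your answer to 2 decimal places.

12.36

Orbits per sidereal day = 86164 / 6973.0 = 12.357.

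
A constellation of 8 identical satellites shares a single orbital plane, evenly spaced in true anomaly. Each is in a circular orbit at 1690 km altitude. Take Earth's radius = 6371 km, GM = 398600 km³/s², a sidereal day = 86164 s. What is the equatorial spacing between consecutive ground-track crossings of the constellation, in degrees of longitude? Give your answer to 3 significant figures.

Semi-major axis a = 6371 + 1690 = 8061 km. Period T = 2π√(a³/μ) = 2π√(8061³/398600) = 7202.7 s = 120.04 min.
Single-satellite node shift = (7202.7/86164) × 360° = 30.09°.
With 8 satellites evenly phased, successive equator crossings are 30.09/8 = 3.762° apart.

3.76°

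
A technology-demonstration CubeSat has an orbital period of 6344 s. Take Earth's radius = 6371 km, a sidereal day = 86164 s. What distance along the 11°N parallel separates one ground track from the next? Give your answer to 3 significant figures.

2890 km

Node shift per orbit = (6344.0/86164) × 360° = 26.51°.
Equatorial spacing = 26.51 × 111.2 km/° = 2947 km.
At 11° latitude, spacing = 2947 × cos(11°) = 2893 km.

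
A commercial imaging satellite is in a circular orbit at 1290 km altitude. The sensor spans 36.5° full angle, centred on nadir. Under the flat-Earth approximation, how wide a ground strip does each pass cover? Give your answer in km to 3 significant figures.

851 km

Half-angle = 36.5°/2 = 18.25°.
Swath width ≈ 2h·tan(θ/2) = 2 × 1290 × tan(18.25°) = 850.8 km.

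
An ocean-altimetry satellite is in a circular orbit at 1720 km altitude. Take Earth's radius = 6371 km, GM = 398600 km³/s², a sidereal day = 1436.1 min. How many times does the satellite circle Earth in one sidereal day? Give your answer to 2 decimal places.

11.90

Semi-major axis a = 6371 + 1720 = 8091 km. Period T = 2π√(a³/μ) = 2π√(8091³/398600) = 7242.9 s = 120.72 min.
Orbits per sidereal day = 86166 / 7242.9 = 11.897.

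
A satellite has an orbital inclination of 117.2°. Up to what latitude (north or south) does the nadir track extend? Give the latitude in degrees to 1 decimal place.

62.8°

Retrograde orbit: the ground track reaches ±(180° − i) = ±(180 − 117.2) = ±62.8°.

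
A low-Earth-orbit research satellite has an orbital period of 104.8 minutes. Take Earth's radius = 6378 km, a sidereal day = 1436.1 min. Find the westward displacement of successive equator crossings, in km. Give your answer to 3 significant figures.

T = 104.8 min = 6288.0 s.
During one orbit Earth rotates (6288.0 / 86166) × 360° = 26.27°.
At the equator that is 26.27° × (2π·6378/360) km/° = 26.27 × 111.3 = 2924 km.

2920 km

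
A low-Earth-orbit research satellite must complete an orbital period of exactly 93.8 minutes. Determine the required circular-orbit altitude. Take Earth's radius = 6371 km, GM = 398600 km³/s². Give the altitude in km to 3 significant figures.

468 km

T = 93.8 min = 5628.0 s.
From T = 2π√(a³/μ): a = (μ T²/4π²)^(1/3) = (398600 × 5628.0² / 4π²)^(1/3) = 6839 km.
Altitude h = a − R = 6839 − 6371 = 468 km.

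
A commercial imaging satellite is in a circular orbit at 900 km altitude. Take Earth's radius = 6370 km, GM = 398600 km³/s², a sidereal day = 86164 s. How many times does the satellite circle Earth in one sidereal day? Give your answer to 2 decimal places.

Semi-major axis a = 6370 + 900 = 7270 km. Period T = 2π√(a³/μ) = 2π√(7270³/398600) = 6169.0 s = 102.82 min.
Orbits per sidereal day = 86164 / 6169.0 = 13.967.

13.97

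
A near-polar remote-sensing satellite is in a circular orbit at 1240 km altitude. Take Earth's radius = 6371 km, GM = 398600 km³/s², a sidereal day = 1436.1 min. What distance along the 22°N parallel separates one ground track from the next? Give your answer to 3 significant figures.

2850 km

Semi-major axis a = 6371 + 1240 = 7611 km. Period T = 2π√(a³/μ) = 2π√(7611³/398600) = 6608.1 s = 110.13 min.
Node shift per orbit = (6608.1/86166) × 360° = 27.61°.
Equatorial spacing = 27.61 × 111.2 km/° = 3070 km.
At 22° latitude, spacing = 3070 × cos(22°) = 2846 km.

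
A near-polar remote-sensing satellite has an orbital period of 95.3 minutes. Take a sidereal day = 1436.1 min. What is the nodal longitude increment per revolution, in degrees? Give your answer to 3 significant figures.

T = 95.3 min = 5718.0 s.
During one orbit Earth rotates (5718.0 / 86166) × 360° = 23.89°.

23.9°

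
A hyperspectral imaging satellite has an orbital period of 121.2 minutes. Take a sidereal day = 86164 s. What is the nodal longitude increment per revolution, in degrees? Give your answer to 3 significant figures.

30.4°

T = 121.2 min = 7272.0 s.
During one orbit Earth rotates (7272.0 / 86164) × 360° = 30.38°.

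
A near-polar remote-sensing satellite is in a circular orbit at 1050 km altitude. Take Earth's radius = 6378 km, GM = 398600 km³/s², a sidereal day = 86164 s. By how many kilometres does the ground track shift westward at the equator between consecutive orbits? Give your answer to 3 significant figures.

2960 km

Semi-major axis a = 6378 + 1050 = 7428 km. Period T = 2π√(a³/μ) = 2π√(7428³/398600) = 6371.2 s = 106.19 min.
During one orbit Earth rotates (6371.2 / 86164) × 360° = 26.62°.
At the equator that is 26.62° × (2π·6378/360) km/° = 26.62 × 111.3 = 2963 km.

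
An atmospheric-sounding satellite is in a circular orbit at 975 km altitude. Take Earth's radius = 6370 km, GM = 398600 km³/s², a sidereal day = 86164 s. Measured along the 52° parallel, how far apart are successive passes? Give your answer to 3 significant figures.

Semi-major axis a = 6370 + 975 = 7345 km. Period T = 2π√(a³/μ) = 2π√(7345³/398600) = 6264.7 s = 104.41 min.
Node shift per orbit = (6264.7/86164) × 360° = 26.17°.
Equatorial spacing = 26.17 × 111.2 km/° = 2910 km.
At 52° latitude, spacing = 2910 × cos(52°) = 1792 km.

1790 km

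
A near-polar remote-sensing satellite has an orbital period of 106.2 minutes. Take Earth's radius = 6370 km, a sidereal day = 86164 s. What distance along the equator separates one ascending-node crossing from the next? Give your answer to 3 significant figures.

2960 km

T = 106.2 min = 6372.0 s.
During one orbit Earth rotates (6372.0 / 86164) × 360° = 26.62°.
At the equator that is 26.62° × (2π·6370/360) km/° = 26.62 × 111.2 = 2960 km.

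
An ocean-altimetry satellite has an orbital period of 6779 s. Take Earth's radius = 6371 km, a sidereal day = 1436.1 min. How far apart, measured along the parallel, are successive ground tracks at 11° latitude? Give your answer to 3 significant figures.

Node shift per orbit = (6779.0/86166) × 360° = 28.32°.
Equatorial spacing = 28.32 × 111.2 km/° = 3149 km.
At 11° latitude, spacing = 3149 × cos(11°) = 3091 km.

3090 km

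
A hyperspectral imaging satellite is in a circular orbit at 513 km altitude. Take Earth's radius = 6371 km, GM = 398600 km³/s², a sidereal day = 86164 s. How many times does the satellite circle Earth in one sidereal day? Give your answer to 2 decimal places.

15.16

Semi-major axis a = 6371 + 513 = 6884 km. Period T = 2π√(a³/μ) = 2π√(6884³/398600) = 5684.2 s = 94.74 min.
Orbits per sidereal day = 86164 / 5684.2 = 15.158.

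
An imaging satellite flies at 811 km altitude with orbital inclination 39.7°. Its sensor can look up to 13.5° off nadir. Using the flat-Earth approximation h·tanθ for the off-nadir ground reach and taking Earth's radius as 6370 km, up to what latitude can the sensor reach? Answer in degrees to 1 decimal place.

For a prograde orbit the ground track reaches latitude ±i = ±39.7°.
Sensor half-swath on the ground ≈ 811·tan(13.5°) = 195 km = 1.75° of latitude.
Maximum observable latitude ≈ 39.7 + 1.75 = 41.5°.

41.5°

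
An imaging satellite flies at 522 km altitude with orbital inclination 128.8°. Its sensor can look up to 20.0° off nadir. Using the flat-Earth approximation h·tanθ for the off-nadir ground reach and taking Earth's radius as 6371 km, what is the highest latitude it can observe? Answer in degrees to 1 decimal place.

Retrograde orbit: the ground track reaches ±(180° − i) = ±(180 − 128.8) = ±51.2°.
Sensor half-swath on the ground ≈ 522·tan(20.0°) = 190 km = 1.71° of latitude.
Maximum observable latitude ≈ 51.2 + 1.71 = 52.9°.

52.9°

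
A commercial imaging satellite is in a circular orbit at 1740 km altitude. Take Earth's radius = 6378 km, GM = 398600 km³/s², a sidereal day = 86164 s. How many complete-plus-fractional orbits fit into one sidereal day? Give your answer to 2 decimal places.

11.84

Semi-major axis a = 6378 + 1740 = 8118 km. Period T = 2π√(a³/μ) = 2π√(8118³/398600) = 7279.2 s = 121.32 min.
Orbits per sidereal day = 86164 / 7279.2 = 11.837.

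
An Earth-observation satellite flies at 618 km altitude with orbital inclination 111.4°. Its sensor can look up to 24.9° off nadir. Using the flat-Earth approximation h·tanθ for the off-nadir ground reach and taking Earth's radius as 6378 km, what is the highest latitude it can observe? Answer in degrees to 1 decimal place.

Retrograde orbit: the ground track reaches ±(180° − i) = ±(180 − 111.4) = ±68.6°.
Sensor half-swath on the ground ≈ 618·tan(24.9°) = 287 km = 2.58° of latitude.
Maximum observable latitude ≈ 68.6 + 2.58 = 71.2°.

71.2°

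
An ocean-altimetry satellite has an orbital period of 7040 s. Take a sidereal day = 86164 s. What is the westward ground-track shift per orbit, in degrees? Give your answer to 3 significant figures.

During one orbit Earth rotates (7040.0 / 86164) × 360° = 29.41°.

29.4°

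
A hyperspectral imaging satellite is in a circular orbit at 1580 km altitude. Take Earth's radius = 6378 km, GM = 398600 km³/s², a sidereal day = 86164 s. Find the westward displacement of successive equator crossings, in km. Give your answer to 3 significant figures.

Semi-major axis a = 6378 + 1580 = 7958 km. Period T = 2π√(a³/μ) = 2π√(7958³/398600) = 7065.1 s = 117.75 min.
During one orbit Earth rotates (7065.1 / 86164) × 360° = 29.52°.
At the equator that is 29.52° × (2π·6378/360) km/° = 29.52 × 111.3 = 3286 km.

3290 km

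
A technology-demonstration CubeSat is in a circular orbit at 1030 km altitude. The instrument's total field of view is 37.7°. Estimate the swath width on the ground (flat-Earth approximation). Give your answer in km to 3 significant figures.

Half-angle = 37.7°/2 = 18.85°.
Swath width ≈ 2h·tan(θ/2) = 2 × 1030 × tan(18.85°) = 703.3 km.

703 km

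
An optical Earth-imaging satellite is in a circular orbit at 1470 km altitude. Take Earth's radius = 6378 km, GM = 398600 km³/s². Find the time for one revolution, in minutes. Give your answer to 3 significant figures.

115 min

Semi-major axis a = 6378 + 1470 = 7848 km. Period T = 2π√(a³/μ) = 2π√(7848³/398600) = 6919.1 s = 115.32 min.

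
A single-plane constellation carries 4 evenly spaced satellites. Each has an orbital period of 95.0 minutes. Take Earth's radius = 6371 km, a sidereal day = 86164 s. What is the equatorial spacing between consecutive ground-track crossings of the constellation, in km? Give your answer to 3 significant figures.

662 km

T = 95.0 min = 5700.0 s.
Single-satellite node shift = (5700.0/86164) × 360° = 23.82°.
With 4 satellites evenly phased, successive equator crossings are 23.82/4 = 5.954° apart.
That is 5.954 × 111.2 = 662 km at the equator.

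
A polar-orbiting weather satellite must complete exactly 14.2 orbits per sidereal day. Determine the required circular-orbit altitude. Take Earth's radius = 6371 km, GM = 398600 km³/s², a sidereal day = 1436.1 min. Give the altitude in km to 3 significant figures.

819 km

Required period T = 86166 / 14.2 = 6068.0 s.
From T = 2π√(a³/μ): a = (μ T²/4π²)^(1/3) = (398600 × 6068.0² / 4π²)^(1/3) = 7190 km.
Altitude h = a − R = 7190 − 6371 = 819 km.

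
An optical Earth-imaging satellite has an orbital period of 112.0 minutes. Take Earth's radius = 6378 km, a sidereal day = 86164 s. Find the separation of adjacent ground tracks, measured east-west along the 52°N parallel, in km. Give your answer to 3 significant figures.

1920 km

T = 112.0 min = 6720.0 s.
Node shift per orbit = (6720.0/86164) × 360° = 28.08°.
Equatorial spacing = 28.08 × 111.3 km/° = 3125 km.
At 52° latitude, spacing = 3125 × cos(52°) = 1924 km.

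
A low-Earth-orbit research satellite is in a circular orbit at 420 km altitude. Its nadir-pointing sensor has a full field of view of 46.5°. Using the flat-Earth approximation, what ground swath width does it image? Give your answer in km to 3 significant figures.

361 km

Half-angle = 46.5°/2 = 23.25°.
Swath width ≈ 2h·tan(θ/2) = 2 × 420 × tan(23.25°) = 360.9 km.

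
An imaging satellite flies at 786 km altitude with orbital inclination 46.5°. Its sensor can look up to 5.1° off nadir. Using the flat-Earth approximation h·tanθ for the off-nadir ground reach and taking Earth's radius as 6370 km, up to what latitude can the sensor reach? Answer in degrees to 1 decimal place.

For a prograde orbit the ground track reaches latitude ±i = ±46.5°.
Sensor half-swath on the ground ≈ 786·tan(5.1°) = 70 km = 0.63° of latitude.
Maximum observable latitude ≈ 46.5 + 0.63 = 47.1°.

47.1°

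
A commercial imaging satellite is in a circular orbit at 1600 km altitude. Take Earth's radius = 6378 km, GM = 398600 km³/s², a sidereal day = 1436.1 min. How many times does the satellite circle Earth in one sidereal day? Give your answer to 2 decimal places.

Semi-major axis a = 6378 + 1600 = 7978 km. Period T = 2π√(a³/μ) = 2π√(7978³/398600) = 7091.7 s = 118.20 min.
Orbits per sidereal day = 86166 / 7091.7 = 12.150.

12.15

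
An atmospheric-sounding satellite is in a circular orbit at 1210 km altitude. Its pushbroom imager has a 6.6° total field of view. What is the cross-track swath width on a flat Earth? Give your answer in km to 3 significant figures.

Half-angle = 6.6°/2 = 3.3°.
Swath width ≈ 2h·tan(θ/2) = 2 × 1210 × tan(3.3°) = 139.5 km.

140 km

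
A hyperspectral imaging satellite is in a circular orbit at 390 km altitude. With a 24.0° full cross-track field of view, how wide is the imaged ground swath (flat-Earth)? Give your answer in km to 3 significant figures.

166 km

Half-angle = 24.0°/2 = 12°.
Swath width ≈ 2h·tan(θ/2) = 2 × 390 × tan(12°) = 165.8 km.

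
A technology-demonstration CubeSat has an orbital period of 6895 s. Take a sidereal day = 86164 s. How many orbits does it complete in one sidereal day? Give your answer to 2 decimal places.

12.50

Orbits per sidereal day = 86164 / 6895.0 = 12.497.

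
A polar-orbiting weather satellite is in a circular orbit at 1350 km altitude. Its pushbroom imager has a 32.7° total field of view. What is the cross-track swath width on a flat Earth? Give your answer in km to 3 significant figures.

Half-angle = 32.7°/2 = 16.35°.
Swath width ≈ 2h·tan(θ/2) = 2 × 1350 × tan(16.35°) = 792.1 km.

792 km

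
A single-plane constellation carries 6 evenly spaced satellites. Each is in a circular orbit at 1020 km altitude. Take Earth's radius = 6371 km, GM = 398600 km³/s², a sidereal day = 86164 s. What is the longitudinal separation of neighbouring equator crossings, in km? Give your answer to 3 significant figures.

Semi-major axis a = 6371 + 1020 = 7391 km. Period T = 2π√(a³/μ) = 2π√(7391³/398600) = 6323.6 s = 105.39 min.
Single-satellite node shift = (6323.6/86164) × 360° = 26.42°.
With 6 satellites evenly phased, successive equator crossings are 26.42/6 = 4.403° apart.
That is 4.403 × 111.2 = 490 km at the equator.

490 km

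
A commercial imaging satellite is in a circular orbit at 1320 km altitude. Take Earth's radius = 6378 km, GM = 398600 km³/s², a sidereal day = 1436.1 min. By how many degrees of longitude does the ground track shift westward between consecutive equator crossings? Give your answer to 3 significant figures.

28.1°

Semi-major axis a = 6378 + 1320 = 7698 km. Period T = 2π√(a³/μ) = 2π√(7698³/398600) = 6721.7 s = 112.03 min.
During one orbit Earth rotates (6721.7 / 86166) × 360° = 28.08°.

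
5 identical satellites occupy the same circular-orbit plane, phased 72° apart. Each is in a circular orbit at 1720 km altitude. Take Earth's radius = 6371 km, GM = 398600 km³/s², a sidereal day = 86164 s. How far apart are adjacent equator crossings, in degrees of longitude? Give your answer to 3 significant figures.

6.05°

Semi-major axis a = 6371 + 1720 = 8091 km. Period T = 2π√(a³/μ) = 2π√(8091³/398600) = 7242.9 s = 120.72 min.
Single-satellite node shift = (7242.9/86164) × 360° = 30.26°.
With 5 satellites evenly phased, successive equator crossings are 30.26/5 = 6.052° apart.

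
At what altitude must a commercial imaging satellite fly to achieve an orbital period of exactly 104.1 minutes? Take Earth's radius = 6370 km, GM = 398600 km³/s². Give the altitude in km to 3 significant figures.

T = 104.1 min = 6246.0 s.
From T = 2π√(a³/μ): a = (μ T²/4π²)^(1/3) = (398600 × 6246.0² / 4π²)^(1/3) = 7330 km.
Altitude h = a − R = 7330 − 6370 = 960 km.

960 km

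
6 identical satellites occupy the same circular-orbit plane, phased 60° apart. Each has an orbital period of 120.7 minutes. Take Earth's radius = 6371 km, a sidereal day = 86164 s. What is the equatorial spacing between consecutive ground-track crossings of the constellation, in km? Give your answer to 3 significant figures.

T = 120.7 min = 7242.0 s.
Single-satellite node shift = (7242.0/86164) × 360° = 30.26°.
With 6 satellites evenly phased, successive equator crossings are 30.26/6 = 5.043° apart.
That is 5.043 × 111.2 = 561 km at the equator.

561 km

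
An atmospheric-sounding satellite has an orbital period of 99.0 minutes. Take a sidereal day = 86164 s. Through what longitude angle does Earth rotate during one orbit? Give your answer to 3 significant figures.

24.8°

T = 99.0 min = 5940.0 s.
During one orbit Earth rotates (5940.0 / 86164) × 360° = 24.82°.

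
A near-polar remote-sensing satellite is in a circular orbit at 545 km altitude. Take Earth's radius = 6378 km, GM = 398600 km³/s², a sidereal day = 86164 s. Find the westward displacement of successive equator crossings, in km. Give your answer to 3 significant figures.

Semi-major axis a = 6378 + 545 = 6923 km. Period T = 2π√(a³/μ) = 2π√(6923³/398600) = 5732.6 s = 95.54 min.
During one orbit Earth rotates (5732.6 / 86164) × 360° = 23.95°.
At the equator that is 23.95° × (2π·6378/360) km/° = 23.95 × 111.3 = 2666 km.

2670 km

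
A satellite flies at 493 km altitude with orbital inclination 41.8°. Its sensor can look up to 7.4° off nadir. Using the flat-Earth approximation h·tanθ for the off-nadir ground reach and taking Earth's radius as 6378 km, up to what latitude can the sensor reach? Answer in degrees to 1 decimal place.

For a prograde orbit the ground track reaches latitude ±i = ±41.8°.
Sensor half-swath on the ground ≈ 493·tan(7.4°) = 64 km = 0.58° of latitude.
Maximum observable latitude ≈ 41.8 + 0.58 = 42.4°.

42.4°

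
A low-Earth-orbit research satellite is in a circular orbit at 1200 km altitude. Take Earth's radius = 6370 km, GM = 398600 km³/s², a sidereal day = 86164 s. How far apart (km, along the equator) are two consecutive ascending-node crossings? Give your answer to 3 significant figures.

Semi-major axis a = 6370 + 1200 = 7570 km. Period T = 2π√(a³/μ) = 2π√(7570³/398600) = 6554.7 s = 109.25 min.
During one orbit Earth rotates (6554.7 / 86164) × 360° = 27.39°.
At the equator that is 27.39° × (2π·6370/360) km/° = 27.39 × 111.2 = 3045 km.

3040 km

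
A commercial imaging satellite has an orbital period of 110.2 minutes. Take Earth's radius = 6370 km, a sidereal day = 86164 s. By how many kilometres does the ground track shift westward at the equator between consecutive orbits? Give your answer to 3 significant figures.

T = 110.2 min = 6612.0 s.
During one orbit Earth rotates (6612.0 / 86164) × 360° = 27.63°.
At the equator that is 27.63° × (2π·6370/360) km/° = 27.63 × 111.2 = 3071 km.

3070 km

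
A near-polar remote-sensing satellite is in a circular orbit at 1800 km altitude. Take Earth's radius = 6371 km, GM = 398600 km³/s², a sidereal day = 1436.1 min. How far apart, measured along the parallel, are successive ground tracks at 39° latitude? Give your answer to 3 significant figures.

2650 km

Semi-major axis a = 6371 + 1800 = 8171 km. Period T = 2π√(a³/μ) = 2π√(8171³/398600) = 7350.6 s = 122.51 min.
Node shift per orbit = (7350.6/86166) × 360° = 30.71°.
Equatorial spacing = 30.71 × 111.2 km/° = 3415 km.
At 39° latitude, spacing = 3415 × cos(39°) = 2654 km.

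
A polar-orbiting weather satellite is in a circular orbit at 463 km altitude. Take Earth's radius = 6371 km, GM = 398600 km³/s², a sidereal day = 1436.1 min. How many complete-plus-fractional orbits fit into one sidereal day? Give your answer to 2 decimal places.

15.33

Semi-major axis a = 6371 + 463 = 6834 km. Period T = 2π√(a³/μ) = 2π√(6834³/398600) = 5622.4 s = 93.71 min.
Orbits per sidereal day = 86166 / 5622.4 = 15.325.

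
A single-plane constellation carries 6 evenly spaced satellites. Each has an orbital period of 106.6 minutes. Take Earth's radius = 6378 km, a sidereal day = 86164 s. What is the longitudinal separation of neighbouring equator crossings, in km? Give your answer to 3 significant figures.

496 km

T = 106.6 min = 6396.0 s.
Single-satellite node shift = (6396.0/86164) × 360° = 26.72°.
With 6 satellites evenly phased, successive equator crossings are 26.72/6 = 4.454° apart.
That is 4.454 × 111.3 = 496 km at the equator.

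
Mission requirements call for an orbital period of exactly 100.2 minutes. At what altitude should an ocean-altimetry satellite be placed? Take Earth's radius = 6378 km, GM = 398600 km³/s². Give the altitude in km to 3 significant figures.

T = 100.2 min = 6012.0 s.
From T = 2π√(a³/μ): a = (μ T²/4π²)^(1/3) = (398600 × 6012.0² / 4π²)^(1/3) = 7146 km.
Altitude h = a − R = 7146 − 6378 = 768 km.

768 km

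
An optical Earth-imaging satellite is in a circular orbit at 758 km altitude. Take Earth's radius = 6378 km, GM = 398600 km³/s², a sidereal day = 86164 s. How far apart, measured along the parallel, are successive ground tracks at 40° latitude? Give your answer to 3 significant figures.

2140 km

Semi-major axis a = 6378 + 758 = 7136 km. Period T = 2π√(a³/μ) = 2π√(7136³/398600) = 5999.2 s = 99.99 min.
Node shift per orbit = (5999.2/86164) × 360° = 25.07°.
Equatorial spacing = 25.07 × 111.3 km/° = 2790 km.
At 40° latitude, spacing = 2790 × cos(40°) = 2137 km.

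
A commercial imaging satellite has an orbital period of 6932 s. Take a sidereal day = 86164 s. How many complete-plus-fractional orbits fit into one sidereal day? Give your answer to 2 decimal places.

Orbits per sidereal day = 86164 / 6932.0 = 12.430.

12.43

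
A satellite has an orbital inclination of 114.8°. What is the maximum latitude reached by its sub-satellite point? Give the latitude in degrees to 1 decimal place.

Retrograde orbit: the ground track reaches ±(180° − i) = ±(180 − 114.8) = ±65.2°.

65.2°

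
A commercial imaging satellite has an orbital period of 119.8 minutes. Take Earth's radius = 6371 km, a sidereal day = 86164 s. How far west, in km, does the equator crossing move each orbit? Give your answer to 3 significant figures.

T = 119.8 min = 7188.0 s.
During one orbit Earth rotates (7188.0 / 86164) × 360° = 30.03°.
At the equator that is 30.03° × (2π·6371/360) km/° = 30.03 × 111.2 = 3339 km.

3340 km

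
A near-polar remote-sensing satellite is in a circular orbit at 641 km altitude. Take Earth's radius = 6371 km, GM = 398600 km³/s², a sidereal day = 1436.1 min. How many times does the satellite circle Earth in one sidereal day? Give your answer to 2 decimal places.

Semi-major axis a = 6371 + 641 = 7012 km. Period T = 2π√(a³/μ) = 2π√(7012³/398600) = 5843.5 s = 97.39 min.
Orbits per sidereal day = 86166 / 5843.5 = 14.746.

14.75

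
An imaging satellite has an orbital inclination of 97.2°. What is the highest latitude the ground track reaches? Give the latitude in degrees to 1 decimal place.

Retrograde orbit: the ground track reaches ±(180° − i) = ±(180 − 97.2) = ±82.8°.

82.8°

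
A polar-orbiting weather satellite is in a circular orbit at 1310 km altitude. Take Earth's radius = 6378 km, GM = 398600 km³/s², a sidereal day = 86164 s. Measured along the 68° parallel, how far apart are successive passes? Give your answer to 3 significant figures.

Semi-major axis a = 6378 + 1310 = 7688 km. Period T = 2π√(a³/μ) = 2π√(7688³/398600) = 6708.6 s = 111.81 min.
Node shift per orbit = (6708.6/86164) × 360° = 28.03°.
Equatorial spacing = 28.03 × 111.3 km/° = 3120 km.
At 68° latitude, spacing = 3120 × cos(68°) = 1169 km.

1170 km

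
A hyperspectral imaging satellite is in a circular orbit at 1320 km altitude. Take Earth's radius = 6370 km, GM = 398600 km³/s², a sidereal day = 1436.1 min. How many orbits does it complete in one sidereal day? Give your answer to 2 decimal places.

12.84

Semi-major axis a = 6370 + 1320 = 7690 km. Period T = 2π√(a³/μ) = 2π√(7690³/398600) = 6711.2 s = 111.85 min.
Orbits per sidereal day = 86166 / 6711.2 = 12.839.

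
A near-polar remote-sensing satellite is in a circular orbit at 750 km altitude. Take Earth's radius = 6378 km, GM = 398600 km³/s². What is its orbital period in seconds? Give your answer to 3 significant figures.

Semi-major axis a = 6378 + 750 = 7128 km. Period T = 2π√(a³/μ) = 2π√(7128³/398600) = 5989.1 s = 99.82 min.

5990 seconds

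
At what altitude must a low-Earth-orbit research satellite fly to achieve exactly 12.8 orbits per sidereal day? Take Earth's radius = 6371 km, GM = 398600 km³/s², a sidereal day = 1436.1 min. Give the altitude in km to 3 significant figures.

1330 km

Required period T = 86166 / 12.8 = 6731.7 s.
From T = 2π√(a³/μ): a = (μ T²/4π²)^(1/3) = (398600 × 6731.7² / 4π²)^(1/3) = 7706 km.
Altitude h = a − R = 7706 − 6371 = 1335 km.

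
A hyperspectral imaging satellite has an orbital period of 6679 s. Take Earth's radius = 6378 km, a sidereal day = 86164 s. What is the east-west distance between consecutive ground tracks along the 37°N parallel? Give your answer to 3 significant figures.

2480 km

Node shift per orbit = (6679.0/86164) × 360° = 27.91°.
Equatorial spacing = 27.91 × 111.3 km/° = 3106 km.
At 37° latitude, spacing = 3106 × cos(37°) = 2481 km.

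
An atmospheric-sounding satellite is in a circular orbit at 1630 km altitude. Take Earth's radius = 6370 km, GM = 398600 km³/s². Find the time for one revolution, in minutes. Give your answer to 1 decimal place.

Semi-major axis a = 6370 + 1630 = 8000 km. Period T = 2π√(a³/μ) = 2π√(8000³/398600) = 7121.1 s = 118.68 min.

118.7 min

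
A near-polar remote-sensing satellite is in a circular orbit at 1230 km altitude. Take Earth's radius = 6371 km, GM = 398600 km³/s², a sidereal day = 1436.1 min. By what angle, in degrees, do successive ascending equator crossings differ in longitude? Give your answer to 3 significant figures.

Semi-major axis a = 6371 + 1230 = 7601 km. Period T = 2π√(a³/μ) = 2π√(7601³/398600) = 6595.0 s = 109.92 min.
During one orbit Earth rotates (6595.0 / 86166) × 360° = 27.55°.

27.6°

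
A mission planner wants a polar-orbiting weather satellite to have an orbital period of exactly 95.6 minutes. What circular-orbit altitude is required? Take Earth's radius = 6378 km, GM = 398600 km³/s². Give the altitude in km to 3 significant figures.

T = 95.6 min = 5736.0 s.
From T = 2π√(a³/μ): a = (μ T²/4π²)^(1/3) = (398600 × 5736.0² / 4π²)^(1/3) = 6926 km.
Altitude h = a − R = 6926 − 6378 = 548 km.

548 km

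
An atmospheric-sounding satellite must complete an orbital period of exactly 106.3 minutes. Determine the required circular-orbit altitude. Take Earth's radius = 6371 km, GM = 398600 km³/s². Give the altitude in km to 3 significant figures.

1060 km

T = 106.3 min = 6378.0 s.
From T = 2π√(a³/μ): a = (μ T²/4π²)^(1/3) = (398600 × 6378.0² / 4π²)^(1/3) = 7433 km.
Altitude h = a − R = 7433 − 6371 = 1062 km.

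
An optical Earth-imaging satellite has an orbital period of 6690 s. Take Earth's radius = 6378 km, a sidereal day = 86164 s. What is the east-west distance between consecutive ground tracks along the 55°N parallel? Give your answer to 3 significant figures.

1780 km

Node shift per orbit = (6690.0/86164) × 360° = 27.95°.
Equatorial spacing = 27.95 × 111.3 km/° = 3111 km.
At 55° latitude, spacing = 3111 × cos(55°) = 1785 km.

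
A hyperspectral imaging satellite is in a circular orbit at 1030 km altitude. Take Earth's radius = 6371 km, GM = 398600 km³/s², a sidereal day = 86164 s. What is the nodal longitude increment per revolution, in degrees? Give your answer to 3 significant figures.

Semi-major axis a = 6371 + 1030 = 7401 km. Period T = 2π√(a³/μ) = 2π√(7401³/398600) = 6336.5 s = 105.61 min.
During one orbit Earth rotates (6336.5 / 86164) × 360° = 26.47°.

26.5°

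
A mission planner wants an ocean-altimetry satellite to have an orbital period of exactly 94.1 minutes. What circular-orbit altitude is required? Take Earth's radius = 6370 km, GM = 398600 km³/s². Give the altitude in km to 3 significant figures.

483 km

T = 94.1 min = 5646.0 s.
From T = 2π√(a³/μ): a = (μ T²/4π²)^(1/3) = (398600 × 5646.0² / 4π²)^(1/3) = 6853 km.
Altitude h = a − R = 6853 − 6370 = 483 km.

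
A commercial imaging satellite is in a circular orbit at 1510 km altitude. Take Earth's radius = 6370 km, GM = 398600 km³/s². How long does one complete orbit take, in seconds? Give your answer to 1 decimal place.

6961.5 seconds

Semi-major axis a = 6370 + 1510 = 7880 km. Period T = 2π√(a³/μ) = 2π√(7880³/398600) = 6961.5 s = 116.02 min.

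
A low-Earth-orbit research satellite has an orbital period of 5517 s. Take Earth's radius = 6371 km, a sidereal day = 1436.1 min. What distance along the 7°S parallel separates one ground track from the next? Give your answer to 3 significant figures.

Node shift per orbit = (5517.0/86166) × 360° = 23.05°.
Equatorial spacing = 23.05 × 111.2 km/° = 2563 km.
At 7° latitude, spacing = 2563 × cos(7°) = 2544 km.

2540 km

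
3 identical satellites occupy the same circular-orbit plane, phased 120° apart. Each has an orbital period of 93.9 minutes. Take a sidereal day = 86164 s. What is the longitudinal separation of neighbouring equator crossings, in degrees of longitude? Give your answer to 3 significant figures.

T = 93.9 min = 5634.0 s.
Single-satellite node shift = (5634.0/86164) × 360° = 23.54°.
With 3 satellites evenly phased, successive equator crossings are 23.54/3 = 7.846° apart.

7.85°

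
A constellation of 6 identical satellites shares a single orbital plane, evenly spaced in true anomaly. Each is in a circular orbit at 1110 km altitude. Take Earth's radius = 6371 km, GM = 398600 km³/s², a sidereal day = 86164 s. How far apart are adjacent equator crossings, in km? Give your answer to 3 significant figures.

Semi-major axis a = 6371 + 1110 = 7481 km. Period T = 2π√(a³/μ) = 2π√(7481³/398600) = 6439.5 s = 107.32 min.
Single-satellite node shift = (6439.5/86164) × 360° = 26.90°.
With 6 satellites evenly phased, successive equator crossings are 26.90/6 = 4.484° apart.
That is 4.484 × 111.2 = 499 km at the equator.

499 km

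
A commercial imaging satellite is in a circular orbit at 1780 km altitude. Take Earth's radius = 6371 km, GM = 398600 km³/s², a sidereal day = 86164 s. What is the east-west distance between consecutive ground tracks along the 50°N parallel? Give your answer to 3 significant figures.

Semi-major axis a = 6371 + 1780 = 8151 km. Period T = 2π√(a³/μ) = 2π√(8151³/398600) = 7323.6 s = 122.06 min.
Node shift per orbit = (7323.6/86164) × 360° = 30.60°.
Equatorial spacing = 30.60 × 111.2 km/° = 3402 km.
At 50° latitude, spacing = 3402 × cos(50°) = 2187 km.

2190 km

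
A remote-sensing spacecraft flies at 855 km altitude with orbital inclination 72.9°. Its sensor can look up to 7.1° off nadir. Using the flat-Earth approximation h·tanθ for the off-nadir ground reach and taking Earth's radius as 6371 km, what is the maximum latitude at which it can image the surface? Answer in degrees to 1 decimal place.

73.9°

For a prograde orbit the ground track reaches latitude ±i = ±72.9°.
Sensor half-swath on the ground ≈ 855·tan(7.1°) = 106 km = 0.96° of latitude.
Maximum observable latitude ≈ 72.9 + 0.96 = 73.9°.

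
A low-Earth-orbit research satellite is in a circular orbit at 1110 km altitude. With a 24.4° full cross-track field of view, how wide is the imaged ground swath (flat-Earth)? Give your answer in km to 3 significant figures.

Half-angle = 24.4°/2 = 12.2°.
Swath width ≈ 2h·tan(θ/2) = 2 × 1110 × tan(12.2°) = 480.0 km.

480 km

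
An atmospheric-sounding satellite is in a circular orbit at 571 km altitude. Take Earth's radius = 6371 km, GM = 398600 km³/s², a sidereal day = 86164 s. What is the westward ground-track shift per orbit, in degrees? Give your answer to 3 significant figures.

Semi-major axis a = 6371 + 571 = 6942 km. Period T = 2π√(a³/μ) = 2π√(6942³/398600) = 5756.2 s = 95.94 min.
During one orbit Earth rotates (5756.2 / 86164) × 360° = 24.05°.

24.0°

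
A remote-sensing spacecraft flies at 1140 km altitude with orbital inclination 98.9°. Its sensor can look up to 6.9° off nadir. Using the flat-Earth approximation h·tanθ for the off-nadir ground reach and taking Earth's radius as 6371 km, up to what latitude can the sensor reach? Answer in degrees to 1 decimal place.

82.3°

Retrograde orbit: the ground track reaches ±(180° − i) = ±(180 − 98.9) = ±81.1°.
Sensor half-swath on the ground ≈ 1140·tan(6.9°) = 138 km = 1.24° of latitude.
Maximum observable latitude ≈ 81.1 + 1.24 = 82.3°.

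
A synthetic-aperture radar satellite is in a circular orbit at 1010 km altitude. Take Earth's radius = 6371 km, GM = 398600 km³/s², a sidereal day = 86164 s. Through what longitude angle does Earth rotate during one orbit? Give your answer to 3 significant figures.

Semi-major axis a = 6371 + 1010 = 7381 km. Period T = 2π√(a³/μ) = 2π√(7381³/398600) = 6310.8 s = 105.18 min.
During one orbit Earth rotates (6310.8 / 86164) × 360° = 26.37°.

26.4°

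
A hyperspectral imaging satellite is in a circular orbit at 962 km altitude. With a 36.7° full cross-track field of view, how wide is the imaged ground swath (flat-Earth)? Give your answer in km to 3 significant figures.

Half-angle = 36.7°/2 = 18.35°.
Swath width ≈ 2h·tan(θ/2) = 2 × 962 × tan(18.35°) = 638.2 km.

638 km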